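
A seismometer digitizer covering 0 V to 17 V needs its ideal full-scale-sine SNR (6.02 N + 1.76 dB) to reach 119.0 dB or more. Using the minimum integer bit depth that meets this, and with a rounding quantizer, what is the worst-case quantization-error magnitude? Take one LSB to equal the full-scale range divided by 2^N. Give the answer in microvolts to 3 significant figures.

8.11 µV

Full-scale range = 17 V.
Required N = ⌈(119.0 − 1.76)/6.02⌉ = ⌈19.475⌉ = 20.
One LSB is 17 V / 1048576 = 16.212 µV.
Half an LSB is 8.11 µV.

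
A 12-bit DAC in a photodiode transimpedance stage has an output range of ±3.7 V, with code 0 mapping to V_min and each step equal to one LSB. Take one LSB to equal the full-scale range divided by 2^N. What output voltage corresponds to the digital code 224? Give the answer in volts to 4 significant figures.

Span: 3.7 V − (-3.7 V) = 7.4 V. LSB = 7.4 V / 2^12.
V_out = -3.7 + 224 × (7.4/4096) V
      = -3.7 V + 0.404688 V = -3.29531 V.

-3.295 V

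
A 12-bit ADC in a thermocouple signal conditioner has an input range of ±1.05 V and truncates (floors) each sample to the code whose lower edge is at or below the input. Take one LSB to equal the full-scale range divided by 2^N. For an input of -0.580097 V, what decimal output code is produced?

916

The full-scale span is 1.05 − (-1.05) = 2.1 V. LSB = 2.1 V / 2^12 ≈ 0.5127 mV.
(V_in − V_min) × 2^12/range = (-0.580097 − (-1.05)) × 4096/2.1 = 916.535.
Floor → code = 916.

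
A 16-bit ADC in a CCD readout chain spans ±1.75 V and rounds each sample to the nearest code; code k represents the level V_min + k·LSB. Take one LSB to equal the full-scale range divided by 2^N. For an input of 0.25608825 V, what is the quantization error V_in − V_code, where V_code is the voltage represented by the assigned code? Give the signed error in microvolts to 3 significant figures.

+7.62 µV

Span: 1.75 V − (-1.75 V) = 3.5 V. LSB = 3.5 V / 2^16 ≈ 53.41 µV.
(0.25608825 − (-1.75)) / LSB = 2.00608825 × 65536/3.5 = 37563.1427. Nearest integer: k = 37563.
Reconstructed level: -1.75 + 37563 × 3.5/65536 V = 0.25608062744 V.
V_in − V_code = 0.25608825 − (0.25608062744) = +7.62 µV.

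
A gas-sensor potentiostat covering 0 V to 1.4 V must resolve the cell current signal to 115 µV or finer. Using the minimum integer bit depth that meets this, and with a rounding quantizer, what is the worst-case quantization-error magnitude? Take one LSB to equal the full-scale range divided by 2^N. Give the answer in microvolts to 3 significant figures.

42.7 µV

Span = 1.4 V.
Levels needed ≥ 1.4/115 µV = 12170. 2^14 = 16384 suffices, so N_min = 14.
LSB = 1.4 V ÷ 2^14 = 1.4/16384 V = 85.449 µV.
|e|_max = LSB/2 = 42.7 µV.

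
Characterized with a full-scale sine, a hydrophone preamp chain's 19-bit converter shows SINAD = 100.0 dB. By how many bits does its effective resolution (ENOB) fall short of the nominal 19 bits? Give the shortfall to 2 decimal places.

2.68 bits

Effective bits = (100.0 − 1.76)/6.02 = 16.3189.
Shortfall = 19 − 16.3189 = 2.6811 bits.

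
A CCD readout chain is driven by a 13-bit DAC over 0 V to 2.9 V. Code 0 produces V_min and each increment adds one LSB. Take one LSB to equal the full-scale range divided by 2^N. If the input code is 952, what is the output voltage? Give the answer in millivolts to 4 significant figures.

337.0 mV

Span = 2.9 V. LSB = 2.9 V / 2^13.
V_out = V_min + code × LSB = 0 V + 952 × 2.9 V / 8192
      = 0 V + 0.337012 V = 0.337012 V.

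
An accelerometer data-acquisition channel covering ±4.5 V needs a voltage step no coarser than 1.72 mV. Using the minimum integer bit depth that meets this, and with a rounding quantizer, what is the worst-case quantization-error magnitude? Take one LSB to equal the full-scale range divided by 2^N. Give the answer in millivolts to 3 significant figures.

0.549 mV

Full-scale range = 4.5 V − (-4.5 V) = 9 V.
Levels needed ≥ 9/1.72 mV = 5233. 2^13 = 8192 suffices, so N_min = 13.
LSB = 9 V / 2^13 = 1.0986 mV.
Half an LSB is 0.549 mV.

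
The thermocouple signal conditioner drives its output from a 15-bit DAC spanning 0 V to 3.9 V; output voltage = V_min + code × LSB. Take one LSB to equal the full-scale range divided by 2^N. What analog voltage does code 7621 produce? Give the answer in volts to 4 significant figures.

V_FS = 3.9 V. LSB = 3.9 V / 2^15.
V_out = V_min + code × LSB = 0 V + 7621 × 3.9 V / 32768
      = 0 + 0.907040 = 0.907040 V.

0.9070 V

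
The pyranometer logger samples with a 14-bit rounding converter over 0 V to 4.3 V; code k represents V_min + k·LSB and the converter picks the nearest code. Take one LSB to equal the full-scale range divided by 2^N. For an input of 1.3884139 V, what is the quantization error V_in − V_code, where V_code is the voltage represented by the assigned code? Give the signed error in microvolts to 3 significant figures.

Span = 4.3 V. LSB = 4.3 V / 2^14 ≈ 262.5 µV.
(V_in − V_min)/LSB = (1.3884139 − (0)) × 16384/4.3 = 5290.1798 → nearest code k = 5290.
V_code = 0 + (5290/16384) × 4.3 = 1.3883666992 V.
V_in − V_code = 1.3884139 − (1.3883666992) = +47.2 µV.

+47.2 µV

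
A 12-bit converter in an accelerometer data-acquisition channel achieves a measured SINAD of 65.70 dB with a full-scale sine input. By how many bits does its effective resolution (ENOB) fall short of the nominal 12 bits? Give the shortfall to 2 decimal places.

N_eff = (65.70 − 1.76)/6.02 = 10.6213 bits.
12 − 10.6213 = 1.38 bits below nominal.

1.38 bits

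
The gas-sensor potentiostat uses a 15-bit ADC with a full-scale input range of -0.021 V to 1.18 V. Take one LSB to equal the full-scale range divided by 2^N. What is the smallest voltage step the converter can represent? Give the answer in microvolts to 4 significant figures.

The full-scale span is 1.18 − (-0.021) = 1.201 V.
Number of codes = 2^15 = 32768.
LSB = 1.201 V / 2^15 = 36.65 µV.

36.65 µV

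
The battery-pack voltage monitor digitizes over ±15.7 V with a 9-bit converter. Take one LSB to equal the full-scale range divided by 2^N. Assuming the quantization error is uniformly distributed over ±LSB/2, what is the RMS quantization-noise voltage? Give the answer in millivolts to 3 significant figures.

Full-scale range = 15.7 V − (-15.7 V) = 31.4 V.
LSB = 31.4 V ÷ 2^9 = 31.4/512 V = 61.328 mV.
V_rms = LSB/√12 = 61.328 mV / √12 = 17.7 mV.

17.7 mV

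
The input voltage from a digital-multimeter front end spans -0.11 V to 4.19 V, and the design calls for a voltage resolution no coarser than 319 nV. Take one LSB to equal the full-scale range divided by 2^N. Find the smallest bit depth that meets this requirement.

24 bits

Range = 4.19 − (-0.11) = 4.3 V.
Need 2^N ≥ 4.3 V / 319 nV = 1.348e7 → N_min = 24.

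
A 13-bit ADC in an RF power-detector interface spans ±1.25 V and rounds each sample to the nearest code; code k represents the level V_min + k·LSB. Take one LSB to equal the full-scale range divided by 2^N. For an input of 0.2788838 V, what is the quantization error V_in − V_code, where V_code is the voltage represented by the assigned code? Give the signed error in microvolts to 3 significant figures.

The full-scale span is 1.25 − (-1.25) = 2.5 V. LSB = 2.5 V / 2^13 ≈ 305.2 µV.
Position in LSBs: (0.2788838 − (-1.25)) × 8192/2.5 = 5009.8464; rounding gives k = 5010.
V_code = V_min + k × range/2^13 = -1.25 + 5010 × 2.5/8192 = 0.2789306641 V.
e = 0.2788838 − (0.2789306641) = −46.9 µV.

−46.9 µV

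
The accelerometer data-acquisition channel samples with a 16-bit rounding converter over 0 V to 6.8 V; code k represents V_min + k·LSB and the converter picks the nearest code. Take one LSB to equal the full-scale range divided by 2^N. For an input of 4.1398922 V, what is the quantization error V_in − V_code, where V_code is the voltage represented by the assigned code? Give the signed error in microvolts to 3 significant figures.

Range is 6.8 V. LSB = 6.8 V / 2^16 ≈ 103.8 µV.
(V_in − V_min)/LSB = (4.1398922 − (0)) × 65536/6.8 = 39898.8199 → nearest code k = 39899.
V_code = 0 + (39899/65536) × 6.8 = 4.1399108887 V.
Error = V_in − V_code = 4.1398922 − (4.1399108887) = −18.7 µV.

−18.7 µV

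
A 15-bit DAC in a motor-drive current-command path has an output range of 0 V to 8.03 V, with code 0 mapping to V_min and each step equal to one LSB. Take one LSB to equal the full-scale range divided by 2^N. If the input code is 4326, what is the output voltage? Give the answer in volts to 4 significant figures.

Range is 8.03 V. LSB = 8.03 V / 2^15.
V_out = V_min + code × LSB = 0 V + 4326 × 8.03 V / 32768
      = 0 V + 1.06011 V = 1.06011 V.

1.060 V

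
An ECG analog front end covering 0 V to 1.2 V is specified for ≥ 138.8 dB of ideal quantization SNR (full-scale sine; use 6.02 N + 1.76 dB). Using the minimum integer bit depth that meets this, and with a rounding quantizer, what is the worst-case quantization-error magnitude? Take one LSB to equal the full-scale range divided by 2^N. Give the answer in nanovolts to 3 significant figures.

Full-scale range = 1.2 V.
Required N = ⌈(138.8 − 1.76)/6.02⌉ = ⌈22.764⌉ = 23.
Step size = 1.2/8388608 V = 143.05 nV.
Max error for round-to-nearest is LSB/2 = 71.5 nV.

71.5 nV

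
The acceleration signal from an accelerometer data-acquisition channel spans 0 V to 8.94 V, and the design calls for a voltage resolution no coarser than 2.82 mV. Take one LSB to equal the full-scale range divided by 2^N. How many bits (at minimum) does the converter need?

Span = 8.94 V.
Need 2^N ≥ 8.94 V / 2.82 mV = 3170 → N_min = 12.

12 bits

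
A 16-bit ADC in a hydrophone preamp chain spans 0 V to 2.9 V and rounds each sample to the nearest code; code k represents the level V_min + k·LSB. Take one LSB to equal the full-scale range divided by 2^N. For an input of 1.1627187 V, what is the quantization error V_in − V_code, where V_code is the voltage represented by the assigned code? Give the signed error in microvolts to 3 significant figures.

−7.13 µV

Full-scale range = 2.9 V. LSB = 2.9 V / 2^16 ≈ 44.25 µV.
(V_in − V_min)/LSB = (1.1627187 − (0)) × 65536/2.9 = 26275.8389 → nearest code k = 26276.
Reconstructed level: 0 + 26276 × 2.9/65536 V = 1.1627258301 V.
V_in − V_code = 1.1627187 − (1.1627258301) = −7.13 µV.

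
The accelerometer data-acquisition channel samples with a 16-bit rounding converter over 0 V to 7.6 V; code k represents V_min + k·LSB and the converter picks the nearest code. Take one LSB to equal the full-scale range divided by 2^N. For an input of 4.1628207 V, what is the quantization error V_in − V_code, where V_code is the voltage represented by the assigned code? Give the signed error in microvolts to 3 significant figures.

Range is 7.6 V. LSB = 7.6 V / 2^16 ≈ 116.0 µV.
(4.1628207 − (0)) / LSB = 4.1628207 × 65536/7.6 = 35896.6602. Nearest integer: k = 35897.
V_code = V_min + k × range/2^16 = 0 + 35897 × 7.6/65536 = 4.1628601074 V.
Error = V_in − V_code = 4.1628207 − (4.1628601074) = −39.4 µV.

−39.4 µV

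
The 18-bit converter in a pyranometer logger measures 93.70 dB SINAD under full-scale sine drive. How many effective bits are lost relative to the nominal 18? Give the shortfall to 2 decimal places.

N_eff = (93.70 − 1.76)/6.02 = 15.2724 bits.
Shortfall = 18 − 15.2724 = 2.7276 bits.

2.73 bits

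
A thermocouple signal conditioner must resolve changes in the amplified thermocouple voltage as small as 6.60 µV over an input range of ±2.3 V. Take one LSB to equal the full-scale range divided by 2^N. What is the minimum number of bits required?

Span: 2.3 V − (-2.3 V) = 4.6 V.
Need 2^N ≥ 4.6 V / 6.60 µV = 697000 → N_min = 20.

20 bits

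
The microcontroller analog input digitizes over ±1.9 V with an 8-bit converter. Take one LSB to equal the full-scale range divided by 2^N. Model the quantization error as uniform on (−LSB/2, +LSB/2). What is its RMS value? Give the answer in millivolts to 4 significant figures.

The full-scale span is 1.9 − (-1.9) = 3.8 V.
Step size = 3.8/256 V = 14.8438 mV.
V_rms = LSB/√12 = 14.8438 mV / √12 = 4.285 mV.

4.285 mV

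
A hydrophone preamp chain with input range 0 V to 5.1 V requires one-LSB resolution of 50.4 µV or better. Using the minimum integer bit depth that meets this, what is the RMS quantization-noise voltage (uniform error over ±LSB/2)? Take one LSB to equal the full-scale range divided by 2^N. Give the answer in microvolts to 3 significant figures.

11.2 µV

V_FS = 5.1 V.
5.1 V / 50.4 µV = 101200. Since 2^16 = 65536 and 2^17 = 131072, N = 17.
Step size = 5.1/131072 V = 38.910 µV.
V_rms = LSB/√12 = 11.2 µV.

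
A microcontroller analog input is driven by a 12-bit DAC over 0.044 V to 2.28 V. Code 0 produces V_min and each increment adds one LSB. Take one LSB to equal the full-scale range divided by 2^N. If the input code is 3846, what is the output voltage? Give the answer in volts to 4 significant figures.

2.144 V

Full-scale range = 2.28 V − (0.044 V) = 2.236 V. LSB = 2.236 V / 2^12.
Output = V_min + (3846/4096) × range = 0.044 + 0.938965 × 2.236 V
      = 0.044 V + 2.09953 V = 2.14353 V.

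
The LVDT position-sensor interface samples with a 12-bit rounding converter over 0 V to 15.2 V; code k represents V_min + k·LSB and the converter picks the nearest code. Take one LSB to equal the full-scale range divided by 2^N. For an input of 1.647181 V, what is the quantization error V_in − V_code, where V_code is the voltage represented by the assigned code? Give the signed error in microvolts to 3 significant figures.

−475 µV

Full-scale range = 15.2 V. LSB = 15.2 V / 2^12 ≈ 3.711 mV.
Position in LSBs: (1.647181 − (0)) × 4096/15.2 = 443.8719; rounding gives k = 444.
V_code = 0 + (444/4096) × 15.2 = 1.647656250 V.
V_in − V_code = 1.647181 − (1.647656250) = −475 µV.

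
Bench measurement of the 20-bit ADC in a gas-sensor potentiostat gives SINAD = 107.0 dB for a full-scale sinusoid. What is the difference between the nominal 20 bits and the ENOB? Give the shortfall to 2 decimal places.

2.52 bits

ENOB = (SINAD − 1.76)/6.02 = (107.0 − 1.76)/6.02 = 17.4817 bits.
20 − 17.4817 = 2.52 bits below nominal.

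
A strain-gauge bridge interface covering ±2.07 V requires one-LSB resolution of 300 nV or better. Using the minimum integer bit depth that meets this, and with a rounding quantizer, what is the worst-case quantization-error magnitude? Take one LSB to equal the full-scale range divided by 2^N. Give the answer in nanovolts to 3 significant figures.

The full-scale span is 2.07 − (-2.07) = 4.14 V.
Required number of levels: 4.14/300 nV = 1.3800e7; smallest N with 2^N ≥ that is 24.
Step size = 4.14/16777216 V = 246.76 nV.
Max error for round-to-nearest is LSB/2 = 123 nV.

123 nV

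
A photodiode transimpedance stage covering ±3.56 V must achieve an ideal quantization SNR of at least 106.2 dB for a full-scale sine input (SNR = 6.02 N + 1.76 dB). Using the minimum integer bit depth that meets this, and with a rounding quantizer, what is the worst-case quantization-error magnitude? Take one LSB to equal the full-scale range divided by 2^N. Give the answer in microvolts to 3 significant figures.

The full-scale span is 3.56 − (-3.56) = 7.12 V.
Solving 6.02 N ≥ 106.2 − 1.76: N ≥ 17.349. Round up → N = 18.
One LSB is 7.12 V / 262144 = 27.161 µV.
Half an LSB is 13.6 µV.

13.6 µV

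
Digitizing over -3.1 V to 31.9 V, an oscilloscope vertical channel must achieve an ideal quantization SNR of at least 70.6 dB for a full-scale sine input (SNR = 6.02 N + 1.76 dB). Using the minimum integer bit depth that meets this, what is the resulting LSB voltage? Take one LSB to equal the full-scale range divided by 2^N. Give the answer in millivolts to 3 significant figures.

8.54 mV

Full-scale range = 31.9 V − (-3.1 V) = 35 V.
6.02 N + 1.76 ≥ 70.6 gives N ≥ 11.435, so the minimum integer is 12.
Step size = 35/4096 V = 8.54 mV.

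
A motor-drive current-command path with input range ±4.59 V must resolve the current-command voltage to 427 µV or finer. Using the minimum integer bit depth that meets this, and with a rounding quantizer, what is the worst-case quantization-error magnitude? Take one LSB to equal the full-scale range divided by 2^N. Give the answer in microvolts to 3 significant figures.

140 µV

Range = 4.59 − (-4.59) = 9.18 V.
Need 2^N ≥ 9.18 V / 427 µV = 21500 → N_min = 15.
One LSB is 9.18 V / 32768 = 280.15 µV.
Max error for round-to-nearest is LSB/2 = 140 µV.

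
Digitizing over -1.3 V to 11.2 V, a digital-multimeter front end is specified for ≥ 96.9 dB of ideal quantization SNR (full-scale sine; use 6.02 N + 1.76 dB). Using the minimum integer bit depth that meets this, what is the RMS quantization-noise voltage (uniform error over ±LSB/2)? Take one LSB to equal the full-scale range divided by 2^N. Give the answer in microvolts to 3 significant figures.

Range = 11.2 − (-1.3) = 12.5 V.
6.02 N + 1.76 ≥ 96.9 gives N ≥ 15.804, so the minimum integer is 16.
One LSB is 12.5 V / 65536 = 190.73 µV.
RMS noise = LSB/√12 = 55.1 µV.

55.1 µV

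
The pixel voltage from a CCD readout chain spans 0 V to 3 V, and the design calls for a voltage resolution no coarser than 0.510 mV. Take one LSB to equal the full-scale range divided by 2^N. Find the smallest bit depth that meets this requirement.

V_FS = 3 V.
Need 2^N ≥ 3 V / 0.510 mV = 5882 → N_min = 13.

13 bits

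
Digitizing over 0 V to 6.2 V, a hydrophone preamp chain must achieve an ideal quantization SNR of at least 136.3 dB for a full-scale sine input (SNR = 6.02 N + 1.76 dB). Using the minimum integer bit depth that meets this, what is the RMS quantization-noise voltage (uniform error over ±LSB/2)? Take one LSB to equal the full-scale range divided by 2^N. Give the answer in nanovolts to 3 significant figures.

Span = 6.2 V.
6.02 N + 1.76 ≥ 136.3 gives N ≥ 22.349, so the minimum integer is 23.
Step size = 6.2/8388608 V = 0.73910 µV.
RMS noise = LSB/√12 = 213 nV.

213 nV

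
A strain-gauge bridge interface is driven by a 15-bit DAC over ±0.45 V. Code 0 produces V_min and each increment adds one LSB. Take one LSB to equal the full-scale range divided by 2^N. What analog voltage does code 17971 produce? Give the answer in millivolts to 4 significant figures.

Full-scale range = 0.45 V − (-0.45 V) = 0.9 V. LSB = 0.9 V / 2^15.
V_out = -0.45 + 17971 × (0.9/32768) V
      = -0.45 V + 0.493588 V = 0.0435883 V.

43.59 mV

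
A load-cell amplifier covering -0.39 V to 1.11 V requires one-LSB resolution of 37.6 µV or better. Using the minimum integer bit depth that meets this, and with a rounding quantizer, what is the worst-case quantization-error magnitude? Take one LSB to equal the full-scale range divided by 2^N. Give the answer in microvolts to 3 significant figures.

11.4 µV

Range = 1.11 − (-0.39) = 1.5 V.
Required number of levels: 1.5/37.6 µV = 39894; smallest N with 2^N ≥ that is 16.
Step size = 1.5/65536 V = 22.888 µV.
Half an LSB is 11.4 µV.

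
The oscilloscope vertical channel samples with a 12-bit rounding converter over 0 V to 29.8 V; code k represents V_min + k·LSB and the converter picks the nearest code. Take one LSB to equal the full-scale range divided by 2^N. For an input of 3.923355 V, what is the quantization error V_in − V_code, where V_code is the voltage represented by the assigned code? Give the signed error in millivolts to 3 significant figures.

V_FS = 29.8 V. LSB = 29.8 V / 2^12 ≈ 7.275 mV.
(3.923355 − (0)) / LSB = 3.923355 × 4096/29.8 = 539.2638. Nearest integer: k = 539.
V_code = V_min + k × range/2^12 = 0 + 539 × 29.8/4096 = 3.921435547 V.
e = 3.923355 − (3.921435547) = +1.92 mV.

+1.92 mV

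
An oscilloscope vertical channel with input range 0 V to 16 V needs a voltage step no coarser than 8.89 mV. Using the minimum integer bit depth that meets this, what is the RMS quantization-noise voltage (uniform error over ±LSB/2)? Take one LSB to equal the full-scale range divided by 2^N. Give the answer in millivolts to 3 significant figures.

2.26 mV

Span = 16 V.
Levels needed ≥ 16/8.89 mV = 1800. 2^11 = 2048 suffices, so N_min = 11.
LSB = 16 V ÷ 2^11 = 16/2048 V = 7.8125 mV.
V_rms = LSB/√12 = 2.26 mV.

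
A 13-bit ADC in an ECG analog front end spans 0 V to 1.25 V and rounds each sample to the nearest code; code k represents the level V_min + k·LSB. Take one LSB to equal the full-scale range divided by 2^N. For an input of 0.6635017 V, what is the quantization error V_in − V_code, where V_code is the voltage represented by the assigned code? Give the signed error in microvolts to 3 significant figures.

+49.6 µV

Full-scale range = 1.25 V. LSB = 1.25 V / 2^13 ≈ 152.6 µV.
(V_in − V_min)/LSB = (0.6635017 − (0)) × 8192/1.25 = 4348.3247 → nearest code k = 4348.
V_code = V_min + k × range/2^13 = 0 + 4348 × 1.25/8192 = 0.6634521484 V.
Error = V_in − V_code = 0.6635017 − (0.6634521484) = +49.6 µV.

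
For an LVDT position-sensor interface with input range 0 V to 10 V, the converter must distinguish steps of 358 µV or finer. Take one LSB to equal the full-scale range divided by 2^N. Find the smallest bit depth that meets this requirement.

15 bits

Full-scale range = 10 V.
Need 2^N ≥ 10 V / 358 µV = 27930 → N_min = 15.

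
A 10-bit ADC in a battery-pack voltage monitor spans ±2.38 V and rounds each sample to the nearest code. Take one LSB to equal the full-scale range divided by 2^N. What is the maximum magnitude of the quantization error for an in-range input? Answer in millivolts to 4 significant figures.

The full-scale span is 2.38 − (-2.38) = 4.76 V.
One LSB is 4.76 V / 1024 = 4.64844 mV.
|e|_max = LSB/2 = 2.324 mV.

2.324 mV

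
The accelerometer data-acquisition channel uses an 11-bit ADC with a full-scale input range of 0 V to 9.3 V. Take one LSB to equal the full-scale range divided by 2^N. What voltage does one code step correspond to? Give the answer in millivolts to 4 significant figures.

4.541 mV

Range is 9.3 V.
Number of codes = 2^11 = 2048.
LSB = 9.3 V ÷ 2^11 = 9.3/2048 V = 4.541 mV.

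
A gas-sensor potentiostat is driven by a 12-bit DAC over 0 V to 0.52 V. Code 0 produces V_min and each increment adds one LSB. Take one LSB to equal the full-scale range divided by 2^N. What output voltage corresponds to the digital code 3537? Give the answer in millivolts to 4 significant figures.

V_FS = 0.52 V. LSB = 0.52 V / 2^12.
V_out = 0 + 3537 × (0.52/4096) V
      = 0 V + 0.449033 V = 0.449033 V.

449.0 mV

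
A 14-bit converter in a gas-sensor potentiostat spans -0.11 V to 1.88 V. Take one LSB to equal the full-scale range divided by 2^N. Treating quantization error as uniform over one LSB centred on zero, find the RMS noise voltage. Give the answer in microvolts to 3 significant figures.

35.1 µV

Range = 1.88 − (-0.11) = 1.99 V.
LSB = 1.99 V ÷ 2^14 = 1.99/16384 V = 121.46 µV.
V_rms = LSB/√12 = 121.46 µV / √12 = 35.1 µV.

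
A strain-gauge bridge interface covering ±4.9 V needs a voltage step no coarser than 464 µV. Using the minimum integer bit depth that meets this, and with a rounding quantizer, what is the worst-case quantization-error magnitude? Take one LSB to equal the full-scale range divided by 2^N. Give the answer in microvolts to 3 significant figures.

Range = 4.9 − (-4.9) = 9.8 V.
9.8 V / 464 µV = 21120. Since 2^14 = 16384 and 2^15 = 32768, N = 15.
LSB = 9.8 V / 2^15 = 299.07 µV.
|e|_max = LSB/2 = 150 µV.

150 µV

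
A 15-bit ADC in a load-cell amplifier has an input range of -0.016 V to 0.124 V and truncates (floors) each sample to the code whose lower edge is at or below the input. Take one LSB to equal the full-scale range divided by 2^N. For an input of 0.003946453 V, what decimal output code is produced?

4668

Span: 0.124 V − (-0.016 V) = 0.14 V. LSB = 0.14 V / 2^15 ≈ 4.272 µV.
code = ⌊(V_in − V_min)/LSB⌋ = ⌊(V_in − V_min) × 2^15 / range⌋
     = ⌊(0.003946453 − (-0.016)) × 32768 / 0.14⌋ = ⌊0.019946453 × 32768/0.14⌋
     = ⌊4668.610⌋ = 4668.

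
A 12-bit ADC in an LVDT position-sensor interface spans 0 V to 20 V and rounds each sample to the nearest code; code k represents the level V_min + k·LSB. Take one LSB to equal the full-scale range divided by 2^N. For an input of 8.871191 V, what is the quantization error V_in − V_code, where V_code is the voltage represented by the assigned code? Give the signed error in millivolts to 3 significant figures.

−0.879 mV

Range is 20 V. LSB = 20 V / 2^12 ≈ 4.883 mV.
(8.871191 − (0)) / LSB = 8.871191 × 4096/20 = 1816.8199. Nearest integer: k = 1817.
Reconstructed level: 0 + 1817 × 20/4096 V = 8.872070313 V.
e = 8.871191 − (8.872070313) = −0.879 mV.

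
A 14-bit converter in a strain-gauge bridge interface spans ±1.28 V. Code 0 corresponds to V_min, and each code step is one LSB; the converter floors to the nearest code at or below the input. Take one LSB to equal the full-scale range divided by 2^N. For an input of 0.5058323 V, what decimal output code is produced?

Span: 1.28 V − (-1.28 V) = 2.56 V. LSB = 2.56 V / 2^14 ≈ 156.2 µV.
(V_in − V_min) × 2^14/range = (0.5058323 − (-1.28)) × 16384/2.56 = 11429.327.
Floor → code = 11429.

11429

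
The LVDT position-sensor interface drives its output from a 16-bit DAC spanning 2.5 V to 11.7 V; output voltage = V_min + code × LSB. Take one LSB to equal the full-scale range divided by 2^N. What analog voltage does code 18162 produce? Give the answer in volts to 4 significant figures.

Range = 11.7 − (2.5) = 9.2 V. LSB = 9.2 V / 2^16.
V_out = 2.5 + 18162 × (9.2/65536) V
      = 2.5 V + 2.54960 V = 5.04960 V.

5.050 V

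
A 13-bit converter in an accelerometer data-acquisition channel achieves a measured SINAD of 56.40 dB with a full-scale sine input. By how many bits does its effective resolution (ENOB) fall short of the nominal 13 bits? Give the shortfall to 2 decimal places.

3.92 bits

N_eff = (56.40 − 1.76)/6.02 = 9.0764 bits.
Shortfall = 13 − 9.0764 = 3.9236 bits.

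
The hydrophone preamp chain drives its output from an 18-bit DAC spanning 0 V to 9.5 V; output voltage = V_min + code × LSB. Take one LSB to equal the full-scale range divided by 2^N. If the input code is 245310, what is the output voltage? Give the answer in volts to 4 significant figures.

8.890 V

Full-scale range = 9.5 V. LSB = 9.5 V / 2^18.
V_out = V_min + code × LSB = 0 V + 245310 × 9.5 V / 262144
      = 0 + 8.88994 = 8.88994 V.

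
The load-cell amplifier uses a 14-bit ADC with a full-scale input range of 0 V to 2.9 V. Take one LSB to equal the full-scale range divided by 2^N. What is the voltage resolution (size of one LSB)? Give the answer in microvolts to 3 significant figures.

V_FS = 2.9 V.
2^14 = 16384 levels.
Step size = 2.9/16384 V = 177 µV.

177 µV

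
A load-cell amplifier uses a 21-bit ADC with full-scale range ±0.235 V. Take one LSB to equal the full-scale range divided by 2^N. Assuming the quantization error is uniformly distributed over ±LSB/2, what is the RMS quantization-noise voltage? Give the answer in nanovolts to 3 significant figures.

Full-scale range = 0.235 V − (-0.235 V) = 0.47 V.
Step size = 0.47/2097152 V = 224.11 nV.
For a uniform distribution on [−LSB/2, +LSB/2], V_rms = LSB/√12 = 224.11 nV/3.4641 = 64.7 nV.

64.7 nV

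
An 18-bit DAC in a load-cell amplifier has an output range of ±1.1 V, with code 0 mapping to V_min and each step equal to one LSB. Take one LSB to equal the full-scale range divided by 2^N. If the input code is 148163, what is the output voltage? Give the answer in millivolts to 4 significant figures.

143.4 mV

Range = 1.1 − (-1.1) = 2.2 V. LSB = 2.2 V / 2^18.
V_out = V_min + code × LSB = -1.1 V + 148163 × 2.2 V / 262144
      = -1.1 V + 1.24343 V = 0.143433 V.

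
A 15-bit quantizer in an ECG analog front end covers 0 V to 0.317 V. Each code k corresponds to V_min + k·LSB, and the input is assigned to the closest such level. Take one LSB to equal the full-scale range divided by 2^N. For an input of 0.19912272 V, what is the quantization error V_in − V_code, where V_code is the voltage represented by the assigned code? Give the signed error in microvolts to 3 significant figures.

V_FS = 0.317 V. LSB = 0.317 V / 2^15 ≈ 9.674 µV.
(0.19912272 − (0)) / LSB = 0.19912272 × 32768/0.317 = 20583.1334. Nearest integer: k = 20583.
V_code = V_min + k × range/2^15 = 0 + 20583 × 0.317/32768 = 0.19912142944 V.
Error = V_in − V_code = 0.19912272 − (0.19912142944) = +1.29 µV.

+1.29 µV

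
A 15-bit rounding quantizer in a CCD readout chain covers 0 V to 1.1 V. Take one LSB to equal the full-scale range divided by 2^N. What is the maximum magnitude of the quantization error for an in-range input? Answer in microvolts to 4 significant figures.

16.78 µV

Span = 1.1 V.
One LSB is 1.1 V / 32768 = 33.5693 µV.
Worst-case error for round-to-nearest is half an LSB: 16.78 µV.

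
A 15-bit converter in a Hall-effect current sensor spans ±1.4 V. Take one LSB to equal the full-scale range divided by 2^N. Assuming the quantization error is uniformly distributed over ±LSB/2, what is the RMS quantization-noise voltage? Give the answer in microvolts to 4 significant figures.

The full-scale span is 1.4 − (-1.4) = 2.8 V.
LSB = 2.8 V ÷ 2^15 = 2.8/32768 V = 85.4492 µV.
σ_q = LSB/√12 = 85.4492 µV/3.4641 = 24.67 µV.

24.67 µV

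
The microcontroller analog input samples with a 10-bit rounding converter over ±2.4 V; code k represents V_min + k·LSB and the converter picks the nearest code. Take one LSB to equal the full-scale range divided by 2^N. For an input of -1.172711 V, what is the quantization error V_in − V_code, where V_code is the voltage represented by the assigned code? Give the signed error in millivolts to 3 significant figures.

−0.836 mV

Full-scale range = 2.4 V − (-2.4 V) = 4.8 V. LSB = 4.8 V / 2^10 ≈ 4.688 mV.
(-1.172711 − (-2.4)) / LSB = 1.227289 × 1024/4.8 = 261.8217. Nearest integer: k = 262.
V_code = -2.4 + (262/1024) × 4.8 = -1.171875000 V.
Error = V_in − V_code = -1.172711 − (-1.171875000) = −0.836 mV.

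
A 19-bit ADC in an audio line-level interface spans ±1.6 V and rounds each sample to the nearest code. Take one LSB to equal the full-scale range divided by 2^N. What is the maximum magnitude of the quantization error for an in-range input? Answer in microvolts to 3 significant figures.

The full-scale span is 1.6 − (-1.6) = 3.2 V.
LSB = 3.2 V / 2^19 = 6.1035 µV.
A rounding quantizer has |error| ≤ LSB/2 = 3.05 µV.

3.05 µV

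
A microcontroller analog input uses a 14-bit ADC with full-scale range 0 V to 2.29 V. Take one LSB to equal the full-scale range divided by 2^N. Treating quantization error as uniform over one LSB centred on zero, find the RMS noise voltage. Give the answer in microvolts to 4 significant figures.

Range is 2.29 V.
One LSB is 2.29 V / 16384 = 139.771 µV.
σ_q = LSB/√12 = 139.771 µV/3.4641 = 40.35 µV.

40.35 µV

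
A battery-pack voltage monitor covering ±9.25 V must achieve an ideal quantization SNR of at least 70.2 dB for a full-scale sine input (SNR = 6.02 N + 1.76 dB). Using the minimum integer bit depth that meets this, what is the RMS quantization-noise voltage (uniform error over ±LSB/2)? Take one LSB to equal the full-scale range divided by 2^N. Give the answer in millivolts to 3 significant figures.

Span: 9.25 V − (-9.25 V) = 18.5 V.
Required N = ⌈(70.2 − 1.76)/6.02⌉ = ⌈11.369⌉ = 12.
LSB = 18.5 V / 2^12 = 4.5166 mV.
σ_q = LSB/√12 = 4.5166 mV/3.4641 = 1.30 mV.

1.30 mV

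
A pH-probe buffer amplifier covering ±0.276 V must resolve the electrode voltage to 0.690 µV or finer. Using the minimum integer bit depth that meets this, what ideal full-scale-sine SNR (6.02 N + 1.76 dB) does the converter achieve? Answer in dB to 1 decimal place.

122.2 dB

Span: 0.276 V − (-0.276 V) = 0.552 V.
Levels needed ≥ 0.552/0.690 µV = 800000. 2^20 = 1048576 suffices, so N_min = 20.
Ideal SNR at N = 20: 6.02·20 + 1.76 = 122.2 dB.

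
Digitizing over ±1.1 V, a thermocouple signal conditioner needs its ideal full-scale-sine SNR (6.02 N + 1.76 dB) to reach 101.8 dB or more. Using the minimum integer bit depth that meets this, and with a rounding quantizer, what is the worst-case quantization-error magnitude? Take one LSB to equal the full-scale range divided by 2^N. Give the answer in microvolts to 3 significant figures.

8.39 µV

Range = 1.1 − (-1.1) = 2.2 V.
Required N = ⌈(101.8 − 1.76)/6.02⌉ = ⌈16.618⌉ = 17.
LSB = 2.2 V / 2^17 = 16.785 µV.
|e|_max = LSB/2 = 8.39 µV.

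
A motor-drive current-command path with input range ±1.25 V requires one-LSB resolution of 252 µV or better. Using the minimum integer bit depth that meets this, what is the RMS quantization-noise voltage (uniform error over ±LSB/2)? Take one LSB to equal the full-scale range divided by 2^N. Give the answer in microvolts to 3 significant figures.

44.0 µV

Range = 1.25 − (-1.25) = 2.5 V.
Required number of levels: 2.5/252 µV = 9920.6; smallest N with 2^N ≥ that is 14.
LSB = 2.5 V ÷ 2^14 = 2.5/16384 V = 152.59 µV.
RMS noise = LSB/√12 = 44.0 µV.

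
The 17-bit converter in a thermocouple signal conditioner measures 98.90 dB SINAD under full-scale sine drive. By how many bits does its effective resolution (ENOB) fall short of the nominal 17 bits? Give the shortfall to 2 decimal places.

0.86 bits

Effective bits = (98.90 − 1.76)/6.02 = 16.1362.
Lost resolution: 17 − 16.1362 = 0.8638 bits.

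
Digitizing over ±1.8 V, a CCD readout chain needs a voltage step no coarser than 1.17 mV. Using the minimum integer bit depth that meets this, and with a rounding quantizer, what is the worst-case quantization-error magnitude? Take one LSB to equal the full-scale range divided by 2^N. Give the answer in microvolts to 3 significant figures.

Range = 1.8 − (-1.8) = 3.6 V.
Levels needed ≥ 3.6/1.17 mV = 3077. 2^12 = 4096 suffices, so N_min = 12.
Step size = 3.6/4096 V = 0.87891 mV.
|e|_max = LSB/2 = 439 µV.

439 µV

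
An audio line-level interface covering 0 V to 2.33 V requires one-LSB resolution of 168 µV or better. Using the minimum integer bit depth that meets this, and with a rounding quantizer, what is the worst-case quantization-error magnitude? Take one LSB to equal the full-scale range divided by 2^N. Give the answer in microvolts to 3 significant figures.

Span = 2.33 V.
Required number of levels: 2.33/168 µV = 13869; smallest N with 2^N ≥ that is 14.
LSB = 2.33 V / 2^14 = 142.21 µV.
Max error for round-to-nearest is LSB/2 = 71.1 µV.

71.1 µV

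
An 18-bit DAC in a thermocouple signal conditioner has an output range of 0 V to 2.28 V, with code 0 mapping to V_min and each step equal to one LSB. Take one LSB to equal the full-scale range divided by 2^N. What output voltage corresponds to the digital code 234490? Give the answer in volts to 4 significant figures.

Range is 2.28 V. LSB = 2.28 V / 2^18.
V_out = 0 + 234490 × (2.28/262144) V
      = 0 + 2.03948 = 2.03948 V.

2.039 V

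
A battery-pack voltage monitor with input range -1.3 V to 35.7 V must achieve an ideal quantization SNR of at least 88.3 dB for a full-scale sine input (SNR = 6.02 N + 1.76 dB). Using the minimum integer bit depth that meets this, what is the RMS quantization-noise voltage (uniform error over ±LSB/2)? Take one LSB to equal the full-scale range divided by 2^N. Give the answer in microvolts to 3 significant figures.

Range = 35.7 − (-1.3) = 37 V.
6.02 N + 1.76 ≥ 88.3 gives N ≥ 14.375, so the minimum integer is 15.
Step size = 37/32768 V = 1.1292 mV.
V_rms = LSB/√12 = 326 µV.

326 µV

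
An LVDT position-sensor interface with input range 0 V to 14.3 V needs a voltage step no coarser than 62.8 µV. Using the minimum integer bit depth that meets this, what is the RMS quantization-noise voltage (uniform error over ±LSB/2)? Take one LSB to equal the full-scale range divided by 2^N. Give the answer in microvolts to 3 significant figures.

Span = 14.3 V.
Required number of levels: 14.3/62.8 µV = 227710; smallest N with 2^N ≥ that is 18.
Step size = 14.3/262144 V = 54.550 µV.
σ_q = LSB/√12 = 54.550 µV/3.4641 = 15.7 µV.

15.7 µV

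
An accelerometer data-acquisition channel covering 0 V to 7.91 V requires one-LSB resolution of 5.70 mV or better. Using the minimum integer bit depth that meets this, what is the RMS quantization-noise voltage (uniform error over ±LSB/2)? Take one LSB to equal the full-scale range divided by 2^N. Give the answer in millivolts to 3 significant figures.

Range is 7.91 V.
Levels needed ≥ 7.91/5.70 mV = 1388. 2^11 = 2048 suffices, so N_min = 11.
One LSB is 7.91 V / 2048 = 3.8623 mV.
V_rms = LSB/√12 = 1.11 mV.

1.11 mV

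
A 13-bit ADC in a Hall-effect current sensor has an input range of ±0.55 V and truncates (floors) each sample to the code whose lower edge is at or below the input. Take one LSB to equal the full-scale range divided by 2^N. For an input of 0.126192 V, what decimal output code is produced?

5035

Range = 0.55 − (-0.55) = 1.1 V. LSB = 1.1 V / 2^13 ≈ 134.3 µV.
V_in − V_min = 0.126192 − (-0.55) = 0.676192 V.
Divide by LSB: 0.676192 × 8192/1.1 = 5035.7862.
Truncating gives code 5035.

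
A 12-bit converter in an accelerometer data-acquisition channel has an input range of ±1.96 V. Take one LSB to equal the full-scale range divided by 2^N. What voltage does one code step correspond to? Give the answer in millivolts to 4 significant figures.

0.9570 mV

The full-scale span is 1.96 − (-1.96) = 3.92 V.
There are 2^12 = 4096 steps.
Step size = 3.92/4096 V = 0.9570 mV.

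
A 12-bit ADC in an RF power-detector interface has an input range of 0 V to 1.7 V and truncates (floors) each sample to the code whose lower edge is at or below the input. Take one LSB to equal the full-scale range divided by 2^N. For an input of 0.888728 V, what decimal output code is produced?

Full-scale range = 1.7 V. LSB = 1.7 V / 2^12 ≈ 415.0 µV.
V_in − V_min = 0.888728 − (0) = 0.888728 V.
Divide by LSB: 0.888728 × 4096/1.7 = 2141.3117.
Truncating gives code 2141.

2141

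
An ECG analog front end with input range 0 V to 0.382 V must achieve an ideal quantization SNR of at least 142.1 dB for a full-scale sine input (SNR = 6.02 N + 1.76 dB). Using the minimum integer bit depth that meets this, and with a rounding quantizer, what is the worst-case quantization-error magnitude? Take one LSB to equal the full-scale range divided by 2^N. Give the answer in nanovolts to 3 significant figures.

Full-scale range = 0.382 V.
6.02 N + 1.76 ≥ 142.1 gives N ≥ 23.312, so the minimum integer is 24.
LSB = 0.382 V ÷ 2^24 = 0.382/16777216 V = 22.769 nV.
Half an LSB is 11.4 nV.

11.4 nV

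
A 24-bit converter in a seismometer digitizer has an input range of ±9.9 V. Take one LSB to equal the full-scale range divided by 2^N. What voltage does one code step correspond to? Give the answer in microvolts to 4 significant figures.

1.180 µV

Full-scale range = 9.9 V − (-9.9 V) = 19.8 V.
2^24 = 16777216 levels.
One LSB is 19.8 V / 16777216 = 1.180 µV.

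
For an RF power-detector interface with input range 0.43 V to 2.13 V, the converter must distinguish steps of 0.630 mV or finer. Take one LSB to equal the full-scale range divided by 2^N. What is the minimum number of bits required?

12 bits

Span: 2.13 V − (0.43 V) = 1.7 V.
Need 2^N ≥ 1.7 V / 0.630 mV = 2698 → N_min = 12.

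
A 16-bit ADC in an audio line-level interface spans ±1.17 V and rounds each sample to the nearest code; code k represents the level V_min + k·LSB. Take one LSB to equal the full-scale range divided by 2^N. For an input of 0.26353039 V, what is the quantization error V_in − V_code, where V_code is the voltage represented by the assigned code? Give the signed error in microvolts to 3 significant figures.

Full-scale range = 1.17 V − (-1.17 V) = 2.34 V. LSB = 2.34 V / 2^16 ≈ 35.71 µV.
(0.26353039 − (-1.17)) / LSB = 1.43353039 × 65536/2.34 = 40148.6528. Nearest integer: k = 40149.
V_code = V_min + k × range/2^16 = -1.17 + 40149 × 2.34/65536 = 0.26354278564 V.
Error = V_in − V_code = 0.26353039 − (0.26354278564) = −12.4 µV.

−12.4 µV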